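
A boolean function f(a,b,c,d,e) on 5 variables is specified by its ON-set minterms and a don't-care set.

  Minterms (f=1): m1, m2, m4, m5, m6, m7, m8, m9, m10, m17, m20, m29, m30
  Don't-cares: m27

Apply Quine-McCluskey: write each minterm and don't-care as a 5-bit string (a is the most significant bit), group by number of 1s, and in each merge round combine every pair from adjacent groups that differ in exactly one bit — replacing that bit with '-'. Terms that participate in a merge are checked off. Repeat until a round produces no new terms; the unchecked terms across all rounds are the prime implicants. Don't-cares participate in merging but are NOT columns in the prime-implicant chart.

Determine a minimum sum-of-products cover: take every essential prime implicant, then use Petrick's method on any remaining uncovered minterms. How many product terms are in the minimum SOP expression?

7

size-2^0 implicants → 00001(✓)  00010(✓)  00100(✓)  00101(✓)  00110(✓)  00111(✓)  01000(✓)  01001(✓)  01010(✓)  10001(✓)  10100(✓)  11011  11101  11110
size-2^1 implicants → -0001  -0100  0-001  0-010  00-01  00-10  001-0(✓)  001-1(✓)  0010-(✓)  0011-(✓)  010-0  0100-
size-2^2 implicants → 001--
Unchecked terms (primes): -0001, -0100, 0-001, 0-010, 00-01, 00-10, 001--, 010-0, 0100-, 11011, 11101, 11110
Minterm coverage:
  m1 ⊆ -0001,0-001,00-01
  m2 ⊆ 0-010,00-10
  m4 ⊆ -0100,001--
  m5 ⊆ 00-01,001--
  m6 ⊆ 00-10,001--
  m7 ⊆ 001-- [E]
  m8 ⊆ 010-0,0100-
  m9 ⊆ 0-001,0100-
  m10 ⊆ 0-010,010-0
  m17 ⊆ -0001 [E]
  m20 ⊆ -0100 [E]
  m29 ⊆ 11101 [E]
  m30 ⊆ 11110 [E]
E = {-0001, -0100, 001--, 11101, 11110}
Petrick residual → 0-010, 0100-
Cover = b'c'd'e + b'cd'e' + a'c'de' + a'b'c + a'bc'd' + abcd'e + abcde'  |cover|=7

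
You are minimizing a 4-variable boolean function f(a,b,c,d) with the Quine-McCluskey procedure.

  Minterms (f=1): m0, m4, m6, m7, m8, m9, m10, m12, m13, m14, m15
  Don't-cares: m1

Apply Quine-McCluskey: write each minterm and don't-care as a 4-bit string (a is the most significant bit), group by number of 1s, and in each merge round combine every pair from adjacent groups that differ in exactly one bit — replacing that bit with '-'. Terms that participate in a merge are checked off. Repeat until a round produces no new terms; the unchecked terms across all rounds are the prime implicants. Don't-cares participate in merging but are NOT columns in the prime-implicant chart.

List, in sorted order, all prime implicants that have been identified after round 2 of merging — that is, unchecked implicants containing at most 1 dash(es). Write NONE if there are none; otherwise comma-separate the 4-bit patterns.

NONE

size-2^0 implicants → 0000(✓)  0001(✓)  0100(✓)  0110(✓)  0111(✓)  1000(✓)  1001(✓)  1010(✓)  1100(✓)  1101(✓)  1110(✓)  1111(✓)
size-2^1 implicants → -000(✓)  -001(✓)  -100(✓)  -110(✓)  -111(✓)  0-00(✓)  000-(✓)  01-0(✓)  011-(✓)  1-00(✓)  1-01(✓)  1-10(✓)  10-0(✓)  100-(✓)  11-0(✓)  11-1(✓)  110-(✓)  111-(✓)
size-2^2 implicants → --00  -00-  -1-0  -11-  1--0  1-0-  11--
Unchecked terms (primes): --00, -00-, -1-0, -11-, 1--0, 1-0-, 11--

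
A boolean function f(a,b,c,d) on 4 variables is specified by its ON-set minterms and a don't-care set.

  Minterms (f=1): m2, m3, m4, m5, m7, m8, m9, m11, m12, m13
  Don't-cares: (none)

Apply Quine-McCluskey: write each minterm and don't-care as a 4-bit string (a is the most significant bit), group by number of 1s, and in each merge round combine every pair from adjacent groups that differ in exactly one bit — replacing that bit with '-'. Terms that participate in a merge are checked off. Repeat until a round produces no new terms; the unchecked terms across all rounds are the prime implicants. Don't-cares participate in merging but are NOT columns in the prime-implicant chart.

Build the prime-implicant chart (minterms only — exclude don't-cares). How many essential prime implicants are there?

Round 0: 0010✓ 0011✓ 0100✓ 0101✓ 0111✓ 1000✓ 1001✓ 1011✓ 1100✓ 1101✓
Round 1: -011 -100✓ -101✓ 0-11 001- 01-1 010-✓ 1-00✓ 1-01✓ 10-1 100-✓ 110-✓
Round 2: -10- 1-0-
PIs = {-011, -10-, 0-11, 001-, 01-1, 1-0-, 10-1}
Coverage chart:
  m2: 001- ←essential
  m3: -011,0-11,001-
  m4: -10- ←essential
  m5: -10-,01-1
  m7: 0-11,01-1
  m8: 1-0- ←essential
  m9: 1-0-,10-1
  m11: -011,10-1
  m12: -10-,1-0-
  m13: -10-,1-0-
Essential: -10-, 001-, 1-0-

3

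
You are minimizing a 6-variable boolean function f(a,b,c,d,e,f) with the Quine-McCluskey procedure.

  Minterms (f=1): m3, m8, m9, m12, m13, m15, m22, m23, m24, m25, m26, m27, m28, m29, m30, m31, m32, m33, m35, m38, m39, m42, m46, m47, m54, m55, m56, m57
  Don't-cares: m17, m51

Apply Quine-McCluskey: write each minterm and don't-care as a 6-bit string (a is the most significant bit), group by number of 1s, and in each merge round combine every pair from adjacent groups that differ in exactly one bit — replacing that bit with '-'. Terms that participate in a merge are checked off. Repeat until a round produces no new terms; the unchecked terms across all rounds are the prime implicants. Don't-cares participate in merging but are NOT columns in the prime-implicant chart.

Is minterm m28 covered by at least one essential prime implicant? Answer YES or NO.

[col 0] 000011*, 001000*, 001001*, 001100*, 001101*, 001111*, 010001*, 010110*, 010111*, 011000*, 011001*, 011010*, 011011*, 011100*, 011101*, 011110*, 011111*, 100000*, 100001*, 100011*, 100110*, 100111*, 101010*, 101110*, 101111*, 110011*, 110110*, 110111*, 111000*, 111001*
[col 1] -00011, -01111, -10110*, -10111*, -11000*, -11001*, 0-1000*, 0-1001*, 0-1100*, 0-1101*, 0-1111*, 001-00*, 001-01*, 00100-*, 0011-1*, 00110-*, 01-001, 01-110*, 01-111*, 01011-*, 011-00*, 011-01*, 011-10*, 011-11*, 0110-0*, 0110-1*, 01100-*, 01101-*, 0111-0*, 0111-1*, 01110-*, 01111-*, 1-0011*, 1-0110*, 1-0111*, 10-110*, 10-111*, 100-11*, 1000-1, 10000-, 10011-*, 101-10, 10111-*, 110-11*, 11011-*, 11100-*
[col 2] -1011-, -1100-, 0-1-00*, 0-1-01*, 0-100-*, 0-11-1, 0-110-*, 001-0-*, 01-11-, 011--0*, 011--1*, 011-0-*, 011-1-*, 0110--*, 0111--*, 1-0-11, 1-011-, 10-11-
[col 3] 0-1-0-, 011---
Prime implicants: -00011, -01111, -1011-, -1100-, 0-1-0-, 0-11-1, 01-001, 01-11-, 011---, 1-0-11, 1-011-, 10-11-, 1000-1, 10000-, 101-10
PI chart (minterm → PIs covering it):
  3 | -00011  (sole → essential)
  8 | 0-1-0-  (sole → essential)
  9 | 0-1-0-  (sole → essential)
  12 | 0-1-0-  (sole → essential)
  13 | 0-1-0-,0-11-1
  15 | -01111,0-11-1
  22 | -1011-,01-11-
  23 | -1011-,01-11-
  24 | -1100-,0-1-0-,011---
  25 | -1100-,0-1-0-,01-001,011---
  26 | 011---  (sole → essential)
  27 | 011---  (sole → essential)
  28 | 0-1-0-,011---
  29 | 0-1-0-,0-11-1,011---
  30 | 01-11-,011---
  31 | 0-11-1,01-11-,011---
  32 | 10000-  (sole → essential)
  33 | 1000-1,10000-
  35 | -00011,1-0-11,1000-1
  38 | 1-011-,10-11-
  39 | 1-0-11,1-011-,10-11-
  42 | 101-10  (sole → essential)
  46 | 10-11-,101-10
  47 | -01111,10-11-
  54 | -1011-,1-011-
  55 | -1011-,1-0-11,1-011-
  56 | -1100-  (sole → essential)
  57 | -1100-  (sole → essential)
Essential prime implicants: -00011, -1100-, 0-1-0-, 011---, 10000-, 101-10

YES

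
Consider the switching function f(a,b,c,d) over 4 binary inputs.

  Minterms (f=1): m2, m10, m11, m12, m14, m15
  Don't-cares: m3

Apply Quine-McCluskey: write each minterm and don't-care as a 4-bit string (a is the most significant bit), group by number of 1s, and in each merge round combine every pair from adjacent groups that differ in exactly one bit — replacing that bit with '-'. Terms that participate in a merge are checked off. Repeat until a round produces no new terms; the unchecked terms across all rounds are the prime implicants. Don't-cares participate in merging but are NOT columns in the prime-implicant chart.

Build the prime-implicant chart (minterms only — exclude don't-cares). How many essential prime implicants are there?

[col 0] 0010*, 0011*, 1010*, 1011*, 1100*, 1110*, 1111*
[col 1] -010*, -011*, 001-*, 1-10*, 1-11*, 101-*, 11-0, 111-*
[col 2] -01-, 1-1-
Prime implicants: -01-, 1-1-, 11-0
PI chart (minterm → PIs covering it):
  2 | -01-  (sole → essential)
  10 | -01-,1-1-
  11 | -01-,1-1-
  12 | 11-0  (sole → essential)
  14 | 1-1-,11-0
  15 | 1-1-  (sole → essential)
Essential prime implicants: -01-, 1-1-, 11-0

3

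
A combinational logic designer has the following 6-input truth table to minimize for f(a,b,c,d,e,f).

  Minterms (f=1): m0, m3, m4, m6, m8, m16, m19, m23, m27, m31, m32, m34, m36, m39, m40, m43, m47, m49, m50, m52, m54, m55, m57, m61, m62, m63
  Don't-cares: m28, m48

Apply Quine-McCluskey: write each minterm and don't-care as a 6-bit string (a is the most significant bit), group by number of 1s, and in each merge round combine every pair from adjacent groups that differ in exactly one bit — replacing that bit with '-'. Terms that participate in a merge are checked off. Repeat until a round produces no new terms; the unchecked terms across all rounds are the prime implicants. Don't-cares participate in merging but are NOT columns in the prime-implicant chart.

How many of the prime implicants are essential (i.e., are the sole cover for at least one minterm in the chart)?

9

Round 0: 000000✓ 000011✓ 000100✓ 000110✓ 001000✓ 010000✓ 010011✓ 010111✓ 011011✓ 011100 011111✓ 100000✓ 100010✓ 100100✓ 100111✓ 101000✓ 101011✓ 101111✓ 110000✓ 110001✓ 110010✓ 110100✓ 110110✓ 110111✓ 111001✓ 111101✓ 111110✓ 111111✓
Round 1: -00000✓ -00100✓ -01000✓ -10000✓ -10111✓ -11111✓ 0-0000✓ 0-0011 00-000✓ 000-00✓ 0001-0 01-011✓ 01-111✓ 010-11✓ 011-11✓ 1-0000✓ 1-0010✓ 1-0100✓ 1-0111✓ 1-1111✓ 10-000✓ 10-111✓ 100-00✓ 1000-0✓ 101-11 11-001 11-110✓ 11-111✓ 110-00✓ 110-10✓ 1100-0✓ 11000- 1101-0✓ 11011-✓ 111-01 1111-1 11111-✓
Round 2: --0000 -0-000 -00-00 -1-111 01--11 1--111 1-0-00 1-00-0 11-11- 110--0
PIs = {--0000, -0-000, -00-00, -1-111, 0-0011, 0001-0, 01--11, 011100, 1--111, 1-0-00, 1-00-0, 101-11, 11-001, 11-11-, 110--0, 11000-, 111-01, 1111-1}
Coverage chart:
  m0: --0000,-0-000,-00-00
  m3: 0-0011 ←essential
  m4: -00-00,0001-0
  m6: 0001-0 ←essential
  m8: -0-000 ←essential
  m16: --0000 ←essential
  m19: 0-0011,01--11
  m23: -1-111,01--11
  m27: 01--11 ←essential
  m31: -1-111,01--11
  m32: --0000,-0-000,-00-00,1-0-00,1-00-0
  m34: 1-00-0 ←essential
  m36: -00-00,1-0-00
  m39: 1--111 ←essential
  m40: -0-000 ←essential
  m43: 101-11 ←essential
  m47: 1--111,101-11
  m49: 11-001,11000-
  m50: 1-00-0,110--0
  m52: 1-0-00,110--0
  m54: 11-11-,110--0
  m55: -1-111,1--111,11-11-
  m57: 11-001,111-01
  m61: 111-01,1111-1
  m62: 11-11- ←essential
  m63: -1-111,1--111,11-11-,1111-1
Essential: --0000, -0-000, 0-0011, 0001-0, 01--11, 1--111, 1-00-0, 101-11, 11-11-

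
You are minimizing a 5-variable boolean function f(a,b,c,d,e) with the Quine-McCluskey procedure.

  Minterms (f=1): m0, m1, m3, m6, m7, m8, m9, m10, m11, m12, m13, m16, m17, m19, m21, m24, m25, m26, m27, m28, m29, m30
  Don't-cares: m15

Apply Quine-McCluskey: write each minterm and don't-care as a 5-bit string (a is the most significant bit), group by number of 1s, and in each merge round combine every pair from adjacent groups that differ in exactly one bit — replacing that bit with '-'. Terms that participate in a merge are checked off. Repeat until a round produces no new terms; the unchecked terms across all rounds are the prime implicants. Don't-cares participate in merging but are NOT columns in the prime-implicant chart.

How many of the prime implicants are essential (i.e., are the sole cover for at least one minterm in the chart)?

size-2^0 implicants → 00000(✓)  00001(✓)  00011(✓)  00110(✓)  00111(✓)  01000(✓)  01001(✓)  01010(✓)  01011(✓)  01100(✓)  01101(✓)  01111(✓)  10000(✓)  10001(✓)  10011(✓)  10101(✓)  11000(✓)  11001(✓)  11010(✓)  11011(✓)  11100(✓)  11101(✓)  11110(✓)
size-2^1 implicants → -0000(✓)  -0001(✓)  -0011(✓)  -1000(✓)  -1001(✓)  -1010(✓)  -1011(✓)  -1100(✓)  -1101(✓)  0-000(✓)  0-001(✓)  0-011(✓)  0-111(✓)  00-11(✓)  000-1(✓)  0000-(✓)  0011-  01-00(✓)  01-01(✓)  01-11(✓)  010-0(✓)  010-1(✓)  0100-(✓)  0101-(✓)  011-1(✓)  0110-(✓)  1-000(✓)  1-001(✓)  1-011(✓)  1-101(✓)  10-01(✓)  100-1(✓)  1000-(✓)  11-00(✓)  11-01(✓)  11-10(✓)  110-0(✓)  110-1(✓)  1100-(✓)  1101-(✓)  111-0(✓)  1110-(✓)
size-2^2 implicants → --000(✓)  --001(✓)  --011(✓)  -00-1(✓)  -000-(✓)  -1-00(✓)  -1-01(✓)  -10-0(✓)  -10-1(✓)  -100-(✓)  -101-(✓)  -110-(✓)  0--11  0-0-1(✓)  0-00-(✓)  01--1  01-0-(✓)  010--(✓)  1--01  1-0-1(✓)  1-00-(✓)  11--0  11-0-(✓)  110--(✓)
size-2^3 implicants → --0-1  --00-  -1-0-  -10--
Unchecked terms (primes): --0-1, --00-, -1-0-, -10--, 0--11, 0011-, 01--1, 1--01, 11--0
Minterm coverage:
  m0 ⊆ --00- [E]
  m1 ⊆ --0-1,--00-
  m3 ⊆ --0-1,0--11
  m6 ⊆ 0011- [E]
  m7 ⊆ 0--11,0011-
  m8 ⊆ --00-,-1-0-,-10--
  m9 ⊆ --0-1,--00-,-1-0-,-10--,01--1
  m10 ⊆ -10-- [E]
  m11 ⊆ --0-1,-10--,0--11,01--1
  m12 ⊆ -1-0- [E]
  m13 ⊆ -1-0-,01--1
  m16 ⊆ --00- [E]
  m17 ⊆ --0-1,--00-,1--01
  m19 ⊆ --0-1 [E]
  m21 ⊆ 1--01 [E]
  m24 ⊆ --00-,-1-0-,-10--,11--0
  m25 ⊆ --0-1,--00-,-1-0-,-10--,1--01
  m26 ⊆ -10--,11--0
  m27 ⊆ --0-1,-10--
  m28 ⊆ -1-0-,11--0
  m29 ⊆ -1-0-,1--01
  m30 ⊆ 11--0 [E]
E = {--0-1, --00-, -1-0-, -10--, 0011-, 1--01, 11--0}

7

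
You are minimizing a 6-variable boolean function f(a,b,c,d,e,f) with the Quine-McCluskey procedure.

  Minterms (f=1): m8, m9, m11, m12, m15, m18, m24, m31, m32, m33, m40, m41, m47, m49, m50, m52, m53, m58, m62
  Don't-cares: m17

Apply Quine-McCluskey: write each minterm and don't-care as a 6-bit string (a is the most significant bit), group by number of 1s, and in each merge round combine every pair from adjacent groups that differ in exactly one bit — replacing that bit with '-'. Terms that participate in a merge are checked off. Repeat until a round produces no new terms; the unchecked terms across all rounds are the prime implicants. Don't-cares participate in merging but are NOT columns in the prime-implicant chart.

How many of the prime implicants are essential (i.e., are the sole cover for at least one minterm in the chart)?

8

Round 0: 001000✓ 001001✓ 001011✓ 001100✓ 001111✓ 010001✓ 010010✓ 011000✓ 011111✓ 100000✓ 100001✓ 101000✓ 101001✓ 101111✓ 110001✓ 110010✓ 110100✓ 110101✓ 111010✓ 111110✓
Round 1: -01000✓ -01001✓ -01111 -10001 -10010 0-1000 0-1111 001-00 001-11 0010-1 00100-✓ 1-0001 10-000✓ 10-001✓ 10000-✓ 10100-✓ 11-010 110-01 11010- 111-10
Round 2: -0100- 10-00-
PIs = {-0100-, -01111, -10001, -10010, 0-1000, 0-1111, 001-00, 001-11, 0010-1, 1-0001, 10-00-, 11-010, 110-01, 11010-, 111-10}
Coverage chart:
  m8: -0100-,0-1000,001-00
  m9: -0100-,0010-1
  m11: 001-11,0010-1
  m12: 001-00 ←essential
  m15: -01111,0-1111,001-11
  m18: -10010 ←essential
  m24: 0-1000 ←essential
  m31: 0-1111 ←essential
  m32: 10-00- ←essential
  m33: 1-0001,10-00-
  m40: -0100-,10-00-
  m41: -0100-,10-00-
  m47: -01111 ←essential
  m49: -10001,1-0001,110-01
  m50: -10010,11-010
  m52: 11010- ←essential
  m53: 110-01,11010-
  m58: 11-010,111-10
  m62: 111-10 ←essential
Essential: -01111, -10010, 0-1000, 0-1111, 001-00, 10-00-, 11010-, 111-10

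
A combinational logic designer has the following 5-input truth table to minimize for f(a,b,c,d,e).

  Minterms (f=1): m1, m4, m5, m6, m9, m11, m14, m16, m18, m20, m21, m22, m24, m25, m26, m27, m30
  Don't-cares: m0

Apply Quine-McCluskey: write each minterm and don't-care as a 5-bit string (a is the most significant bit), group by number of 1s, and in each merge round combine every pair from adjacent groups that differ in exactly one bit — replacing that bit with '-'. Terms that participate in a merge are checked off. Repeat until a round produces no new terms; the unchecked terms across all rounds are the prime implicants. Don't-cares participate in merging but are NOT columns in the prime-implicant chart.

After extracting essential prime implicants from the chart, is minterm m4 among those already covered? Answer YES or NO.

Round 0: 00000✓ 00001✓ 00100✓ 00101✓ 00110✓ 01001✓ 01011✓ 01110✓ 10000✓ 10010✓ 10100✓ 10101✓ 10110✓ 11000✓ 11001✓ 11010✓ 11011✓ 11110✓
Round 1: -0000✓ -0100✓ -0101✓ -0110✓ -1001✓ -1011✓ -1110✓ 0-001 0-110✓ 00-00✓ 00-01✓ 0000-✓ 001-0✓ 0010-✓ 010-1✓ 1-000✓ 1-010✓ 1-110✓ 10-00✓ 10-10✓ 100-0✓ 101-0✓ 1010-✓ 11-10✓ 110-0✓ 110-1✓ 1100-✓ 1101-✓
Round 2: --110 -0-00 -01-0 -010- -10-1 00-0- 1--10 1-0-0 10--0 110--
PIs = {--110, -0-00, -01-0, -010-, -10-1, 0-001, 00-0-, 1--10, 1-0-0, 10--0, 110--}
Coverage chart:
  m1: 0-001,00-0-
  m4: -0-00,-01-0,-010-,00-0-
  m5: -010-,00-0-
  m6: --110,-01-0
  m9: -10-1,0-001
  m11: -10-1 ←essential
  m14: --110 ←essential
  m16: -0-00,1-0-0,10--0
  m18: 1--10,1-0-0,10--0
  m20: -0-00,-01-0,-010-,10--0
  m21: -010- ←essential
  m22: --110,-01-0,1--10,10--0
  m24: 1-0-0,110--
  m25: -10-1,110--
  m26: 1--10,1-0-0,110--
  m27: -10-1,110--
  m30: --110,1--10
Essential: --110, -010-, -10-1

YES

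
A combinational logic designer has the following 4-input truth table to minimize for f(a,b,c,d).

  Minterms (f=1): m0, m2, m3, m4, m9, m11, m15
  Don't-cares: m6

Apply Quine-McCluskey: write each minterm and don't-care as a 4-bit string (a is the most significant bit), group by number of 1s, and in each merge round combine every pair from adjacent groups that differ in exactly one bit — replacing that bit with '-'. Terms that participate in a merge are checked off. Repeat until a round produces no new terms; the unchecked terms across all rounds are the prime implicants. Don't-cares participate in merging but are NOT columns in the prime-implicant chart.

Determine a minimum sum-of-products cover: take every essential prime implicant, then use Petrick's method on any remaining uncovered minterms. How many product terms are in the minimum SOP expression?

4

size-2^0 implicants → 0000(✓)  0010(✓)  0011(✓)  0100(✓)  0110(✓)  1001(✓)  1011(✓)  1111(✓)
size-2^1 implicants → -011  0-00(✓)  0-10(✓)  00-0(✓)  001-  01-0(✓)  1-11  10-1
size-2^2 implicants → 0--0
Unchecked terms (primes): -011, 0--0, 001-, 1-11, 10-1
Minterm coverage:
  m0 ⊆ 0--0 [E]
  m2 ⊆ 0--0,001-
  m3 ⊆ -011,001-
  m4 ⊆ 0--0 [E]
  m9 ⊆ 10-1 [E]
  m11 ⊆ -011,1-11,10-1
  m15 ⊆ 1-11 [E]
E = {0--0, 1-11, 10-1}
Petrick residual → -011
Cover = b'cd + a'd' + acd + ab'd  |cover|=4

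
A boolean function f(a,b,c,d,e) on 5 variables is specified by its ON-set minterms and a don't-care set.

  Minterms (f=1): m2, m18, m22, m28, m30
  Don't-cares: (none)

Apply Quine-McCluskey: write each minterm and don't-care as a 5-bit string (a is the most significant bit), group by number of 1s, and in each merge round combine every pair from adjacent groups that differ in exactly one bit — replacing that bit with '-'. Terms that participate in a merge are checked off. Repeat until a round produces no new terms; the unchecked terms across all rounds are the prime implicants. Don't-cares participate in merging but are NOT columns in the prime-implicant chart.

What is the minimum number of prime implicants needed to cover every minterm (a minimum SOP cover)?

3

[col 0] 00010*, 10010*, 10110*, 11100*, 11110*
[col 1] -0010, 1-110, 10-10, 111-0
Prime implicants: -0010, 1-110, 10-10, 111-0
PI chart (minterm → PIs covering it):
  2 | -0010  (sole → essential)
  18 | -0010,10-10
  22 | 1-110,10-10
  28 | 111-0  (sole → essential)
  30 | 1-110,111-0
Essential prime implicants: -0010, 111-0
Petrick residual → 1-110
Minimum SOP uses 3 PIs: b'c'de' + acde' + abce'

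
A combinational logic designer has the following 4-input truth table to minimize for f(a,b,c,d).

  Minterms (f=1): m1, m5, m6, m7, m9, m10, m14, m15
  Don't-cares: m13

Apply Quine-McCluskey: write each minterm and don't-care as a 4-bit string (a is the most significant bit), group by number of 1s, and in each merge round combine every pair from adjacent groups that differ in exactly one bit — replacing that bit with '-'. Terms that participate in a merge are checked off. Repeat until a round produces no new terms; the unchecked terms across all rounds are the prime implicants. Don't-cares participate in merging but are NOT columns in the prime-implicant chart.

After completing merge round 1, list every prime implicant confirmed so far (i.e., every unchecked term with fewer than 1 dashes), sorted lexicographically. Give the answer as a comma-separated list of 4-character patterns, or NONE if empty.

NONE

size-2^0 implicants → 0001(✓)  0101(✓)  0110(✓)  0111(✓)  1001(✓)  1010(✓)  1101(✓)  1110(✓)  1111(✓)
size-2^1 implicants → -001(✓)  -101(✓)  -110(✓)  -111(✓)  0-01(✓)  01-1(✓)  011-(✓)  1-01(✓)  1-10  11-1(✓)  111-(✓)
size-2^2 implicants → --01  -1-1  -11-
Unchecked terms (primes): --01, -1-1, -11-, 1-10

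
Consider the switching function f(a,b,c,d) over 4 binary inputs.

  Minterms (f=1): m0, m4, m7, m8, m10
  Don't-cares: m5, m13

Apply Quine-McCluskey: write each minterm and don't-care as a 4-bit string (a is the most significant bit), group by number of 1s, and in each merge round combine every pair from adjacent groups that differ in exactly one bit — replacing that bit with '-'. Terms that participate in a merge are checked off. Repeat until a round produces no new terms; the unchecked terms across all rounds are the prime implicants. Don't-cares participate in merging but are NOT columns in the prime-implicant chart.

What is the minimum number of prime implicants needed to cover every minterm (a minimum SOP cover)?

3

size-2^0 implicants → 0000(✓)  0100(✓)  0101(✓)  0111(✓)  1000(✓)  1010(✓)  1101(✓)
size-2^1 implicants → -000  -101  0-00  01-1  010-  10-0
Unchecked terms (primes): -000, -101, 0-00, 01-1, 010-, 10-0
Minterm coverage:
  m0 ⊆ -000,0-00
  m4 ⊆ 0-00,010-
  m7 ⊆ 01-1 [E]
  m8 ⊆ -000,10-0
  m10 ⊆ 10-0 [E]
E = {01-1, 10-0}
Petrick residual → 0-00
Cover = a'c'd' + a'bd + ab'd'  |cover|=3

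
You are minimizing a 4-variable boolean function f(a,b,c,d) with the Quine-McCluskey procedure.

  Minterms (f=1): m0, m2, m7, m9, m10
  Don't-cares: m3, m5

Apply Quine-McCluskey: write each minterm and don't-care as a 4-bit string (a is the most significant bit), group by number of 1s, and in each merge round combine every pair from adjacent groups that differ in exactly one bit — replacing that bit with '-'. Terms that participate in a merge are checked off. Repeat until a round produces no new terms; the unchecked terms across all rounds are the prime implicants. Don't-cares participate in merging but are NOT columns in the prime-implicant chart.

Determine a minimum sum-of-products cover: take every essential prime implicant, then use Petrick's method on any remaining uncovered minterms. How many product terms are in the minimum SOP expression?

Round 0: 0000✓ 0010✓ 0011✓ 0101✓ 0111✓ 1001 1010✓
Round 1: -010 0-11 00-0 001- 01-1
PIs = {-010, 0-11, 00-0, 001-, 01-1, 1001}
Coverage chart:
  m0: 00-0 ←essential
  m2: -010,00-0,001-
  m7: 0-11,01-1
  m9: 1001 ←essential
  m10: -010 ←essential
Essential: -010, 00-0, 1001
Petrick residual → 0-11
Min cover (4 terms): b'cd' + a'cd + a'b'd' + ab'c'd

4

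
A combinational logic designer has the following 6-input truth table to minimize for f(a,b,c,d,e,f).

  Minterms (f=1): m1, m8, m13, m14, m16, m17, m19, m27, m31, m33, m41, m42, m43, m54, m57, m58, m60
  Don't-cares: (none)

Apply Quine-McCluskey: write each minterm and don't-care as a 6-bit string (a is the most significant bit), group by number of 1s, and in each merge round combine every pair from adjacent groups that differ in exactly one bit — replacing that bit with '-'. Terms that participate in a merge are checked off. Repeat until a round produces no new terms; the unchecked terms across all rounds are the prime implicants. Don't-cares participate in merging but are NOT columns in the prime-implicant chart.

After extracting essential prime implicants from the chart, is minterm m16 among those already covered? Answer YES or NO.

[col 0] 000001*, 001000, 001101, 001110, 010000*, 010001*, 010011*, 011011*, 011111*, 100001*, 101001*, 101010*, 101011*, 110110, 111001*, 111010*, 111100
[col 1] -00001, 0-0001, 01-011, 0100-1, 01000-, 011-11, 1-1001, 1-1010, 10-001, 1010-1, 10101-
Prime implicants: -00001, 0-0001, 001000, 001101, 001110, 01-011, 0100-1, 01000-, 011-11, 1-1001, 1-1010, 10-001, 1010-1, 10101-, 110110, 111100
PI chart (minterm → PIs covering it):
  1 | -00001,0-0001
  8 | 001000  (sole → essential)
  13 | 001101  (sole → essential)
  14 | 001110  (sole → essential)
  16 | 01000-  (sole → essential)
  17 | 0-0001,0100-1,01000-
  19 | 01-011,0100-1
  27 | 01-011,011-11
  31 | 011-11  (sole → essential)
  33 | -00001,10-001
  41 | 1-1001,10-001,1010-1
  42 | 1-1010,10101-
  43 | 1010-1,10101-
  54 | 110110  (sole → essential)
  57 | 1-1001  (sole → essential)
  58 | 1-1010  (sole → essential)
  60 | 111100  (sole → essential)
Essential prime implicants: 001000, 001101, 001110, 01000-, 011-11, 1-1001, 1-1010, 110110, 111100

YES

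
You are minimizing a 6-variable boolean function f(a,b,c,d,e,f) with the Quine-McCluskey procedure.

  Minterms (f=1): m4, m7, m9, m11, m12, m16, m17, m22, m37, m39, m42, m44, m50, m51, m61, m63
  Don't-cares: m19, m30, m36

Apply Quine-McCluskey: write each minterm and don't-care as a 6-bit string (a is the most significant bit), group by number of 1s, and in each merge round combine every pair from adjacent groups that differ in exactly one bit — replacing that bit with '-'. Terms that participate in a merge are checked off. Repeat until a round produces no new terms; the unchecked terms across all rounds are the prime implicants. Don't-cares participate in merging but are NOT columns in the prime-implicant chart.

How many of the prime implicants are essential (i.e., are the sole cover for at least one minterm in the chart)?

8

size-2^0 implicants → 000100(✓)  000111(✓)  001001(✓)  001011(✓)  001100(✓)  010000(✓)  010001(✓)  010011(✓)  010110(✓)  011110(✓)  100100(✓)  100101(✓)  100111(✓)  101010  101100(✓)  110010(✓)  110011(✓)  111101(✓)  111111(✓)
size-2^1 implicants → -00100(✓)  -00111  -01100(✓)  -10011  00-100(✓)  0010-1  01-110  0100-1  01000-  10-100(✓)  1001-1  10010-  11001-  1111-1
size-2^2 implicants → -0-100
Unchecked terms (primes): -0-100, -00111, -10011, 0010-1, 01-110, 0100-1, 01000-, 1001-1, 10010-, 101010, 11001-, 1111-1
Minterm coverage:
  m4 ⊆ -0-100 [E]
  m7 ⊆ -00111 [E]
  m9 ⊆ 0010-1 [E]
  m11 ⊆ 0010-1 [E]
  m12 ⊆ -0-100 [E]
  m16 ⊆ 01000- [E]
  m17 ⊆ 0100-1,01000-
  m22 ⊆ 01-110 [E]
  m37 ⊆ 1001-1,10010-
  m39 ⊆ -00111,1001-1
  m42 ⊆ 101010 [E]
  m44 ⊆ -0-100 [E]
  m50 ⊆ 11001- [E]
  m51 ⊆ -10011,11001-
  m61 ⊆ 1111-1 [E]
  m63 ⊆ 1111-1 [E]
E = {-0-100, -00111, 0010-1, 01-110, 01000-, 101010, 11001-, 1111-1}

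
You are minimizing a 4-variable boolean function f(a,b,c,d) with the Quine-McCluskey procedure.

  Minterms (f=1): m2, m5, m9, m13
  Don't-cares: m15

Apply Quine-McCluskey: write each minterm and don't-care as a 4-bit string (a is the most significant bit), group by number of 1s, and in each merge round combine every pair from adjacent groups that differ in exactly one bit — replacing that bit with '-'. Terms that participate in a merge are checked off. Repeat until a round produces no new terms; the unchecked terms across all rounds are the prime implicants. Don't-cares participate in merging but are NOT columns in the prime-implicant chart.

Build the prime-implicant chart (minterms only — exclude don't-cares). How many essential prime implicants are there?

3

size-2^0 implicants → 0010  0101(✓)  1001(✓)  1101(✓)  1111(✓)
size-2^1 implicants → -101  1-01  11-1
Unchecked terms (primes): -101, 0010, 1-01, 11-1
Minterm coverage:
  m2 ⊆ 0010 [E]
  m5 ⊆ -101 [E]
  m9 ⊆ 1-01 [E]
  m13 ⊆ -101,1-01,11-1
E = {-101, 0010, 1-01}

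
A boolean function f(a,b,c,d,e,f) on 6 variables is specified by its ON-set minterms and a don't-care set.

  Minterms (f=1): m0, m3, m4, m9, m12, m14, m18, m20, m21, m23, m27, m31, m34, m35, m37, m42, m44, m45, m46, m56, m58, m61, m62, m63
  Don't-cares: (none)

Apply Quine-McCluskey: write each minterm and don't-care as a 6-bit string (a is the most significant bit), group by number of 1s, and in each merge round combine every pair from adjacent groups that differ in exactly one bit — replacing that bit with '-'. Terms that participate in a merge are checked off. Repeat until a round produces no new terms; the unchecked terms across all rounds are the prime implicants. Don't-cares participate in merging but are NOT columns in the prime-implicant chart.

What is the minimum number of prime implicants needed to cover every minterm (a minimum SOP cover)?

13

size-2^0 implicants → 000000(✓)  000011(✓)  000100(✓)  001001  001100(✓)  001110(✓)  010010  010100(✓)  010101(✓)  010111(✓)  011011(✓)  011111(✓)  100010(✓)  100011(✓)  100101(✓)  101010(✓)  101100(✓)  101101(✓)  101110(✓)  111000(✓)  111010(✓)  111101(✓)  111110(✓)  111111(✓)
size-2^1 implicants → -00011  -01100(✓)  -01110(✓)  -11111  0-0100  00-100  000-00  0011-0(✓)  01-111  0101-1  01010-  011-11  1-1010(✓)  1-1101  1-1110(✓)  10-010  10-101  10001-  101-10(✓)  1011-0(✓)  10110-  111-10(✓)  1110-0  1111-1  11111-
size-2^2 implicants → -011-0  1-1-10
Unchecked terms (primes): -00011, -011-0, -11111, 0-0100, 00-100, 000-00, 001001, 01-111, 010010, 0101-1, 01010-, 011-11, 1-1-10, 1-1101, 10-010, 10-101, 10001-, 10110-, 1110-0, 1111-1, 11111-
Minterm coverage:
  m0 ⊆ 000-00 [E]
  m3 ⊆ -00011 [E]
  m4 ⊆ 0-0100,00-100,000-00
  m9 ⊆ 001001 [E]
  m12 ⊆ -011-0,00-100
  m14 ⊆ -011-0 [E]
  m18 ⊆ 010010 [E]
  m20 ⊆ 0-0100,01010-
  m21 ⊆ 0101-1,01010-
  m23 ⊆ 01-111,0101-1
  m27 ⊆ 011-11 [E]
  m31 ⊆ -11111,01-111,011-11
  m34 ⊆ 10-010,10001-
  m35 ⊆ -00011,10001-
  m37 ⊆ 10-101 [E]
  m42 ⊆ 1-1-10,10-010
  m44 ⊆ -011-0,10110-
  m45 ⊆ 1-1101,10-101,10110-
  m46 ⊆ -011-0,1-1-10
  m56 ⊆ 1110-0 [E]
  m58 ⊆ 1-1-10,1110-0
  m61 ⊆ 1-1101,1111-1
  m62 ⊆ 1-1-10,11111-
  m63 ⊆ -11111,1111-1,11111-
E = {-00011, -011-0, 000-00, 001001, 010010, 011-11, 10-101, 1110-0}
Petrick residual → 0-0100, 0101-1, 1-1-10, 10-010, 1111-1
Cover = b'c'd'ef + b'cdf' + a'c'de'f' + a'b'c'e'f' + a'b'cd'e'f + a'bc'd'ef' + a'bc'df + a'bcef + acef' + ab'd'ef' + ab'de'f + abcd'f' + abcdf  |cover|=13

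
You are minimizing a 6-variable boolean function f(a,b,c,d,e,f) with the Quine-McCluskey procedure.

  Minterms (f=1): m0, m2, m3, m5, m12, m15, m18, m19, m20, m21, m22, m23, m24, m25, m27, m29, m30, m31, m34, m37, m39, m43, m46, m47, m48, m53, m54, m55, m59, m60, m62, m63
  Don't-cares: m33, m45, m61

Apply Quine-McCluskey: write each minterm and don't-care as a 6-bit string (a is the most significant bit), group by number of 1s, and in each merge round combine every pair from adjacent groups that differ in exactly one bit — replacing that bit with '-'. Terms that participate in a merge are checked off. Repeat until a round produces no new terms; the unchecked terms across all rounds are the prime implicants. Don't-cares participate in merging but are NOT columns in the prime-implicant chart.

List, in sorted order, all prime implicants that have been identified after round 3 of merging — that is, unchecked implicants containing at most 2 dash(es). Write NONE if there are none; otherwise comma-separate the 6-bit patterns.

--0101, --1111, -00010, -11-11, 0-001-, 0000-0, 001100, 01--11, 010-1-, 0101--, 011--1, 01100-, 1-1-11, 1-111-, 100-01, 110000, 1111--

[col 0] 000000*, 000010*, 000011*, 000101*, 001100, 001111*, 010010*, 010011*, 010100*, 010101*, 010110*, 010111*, 011000*, 011001*, 011011*, 011101*, 011110*, 011111*, 100001*, 100010*, 100101*, 100111*, 101011*, 101101*, 101110*, 101111*, 110000, 110101*, 110110*, 110111*, 111011*, 111100*, 111101*, 111110*, 111111*
[col 1] -00010, -00101*, -01111*, -10101*, -10110*, -10111*, -11011*, -11101*, -11110*, -11111*, 0-0010*, 0-0011*, 0-0101*, 0-1111*, 0000-0, 00001-*, 01-011*, 01-101*, 01-110*, 01-111*, 010-10*, 010-11*, 01001-*, 0101-0*, 0101-1*, 01010-*, 01011-*, 011-01*, 011-11*, 0110-1*, 01100-, 0111-1*, 01111-*, 1-0101*, 1-0111*, 1-1011*, 1-1101*, 1-1110*, 1-1111*, 10-101*, 10-111*, 100-01, 1001-1*, 101-11*, 1011-1*, 10111-*, 11-101*, 11-110*, 11-111*, 1101-1*, 11011-*, 111-11*, 1111-0*, 1111-1*, 11110-*, 11111-*
[col 2] --0101, --1111, -1-101*, -1-110*, -1-111*, -101-1*, -1011-*, -11-11, -111-1*, -1111-*, 0-001-, 01--11, 01-1-1*, 01-11-*, 010-1-, 0101--, 011--1, 1--101*, 1--111*, 1-01-1*, 1-1-11, 1-11-1*, 1-111-, 10-1-1*, 11-1-1*, 11-11-*, 1111--
[col 3] -1-1-1, -1-11-, 1--1-1
Prime implicants: --0101, --1111, -00010, -1-1-1, -1-11-, -11-11, 0-001-, 0000-0, 001100, 01--11, 010-1-, 0101--, 011--1, 01100-, 1--1-1, 1-1-11, 1-111-, 100-01, 110000, 1111--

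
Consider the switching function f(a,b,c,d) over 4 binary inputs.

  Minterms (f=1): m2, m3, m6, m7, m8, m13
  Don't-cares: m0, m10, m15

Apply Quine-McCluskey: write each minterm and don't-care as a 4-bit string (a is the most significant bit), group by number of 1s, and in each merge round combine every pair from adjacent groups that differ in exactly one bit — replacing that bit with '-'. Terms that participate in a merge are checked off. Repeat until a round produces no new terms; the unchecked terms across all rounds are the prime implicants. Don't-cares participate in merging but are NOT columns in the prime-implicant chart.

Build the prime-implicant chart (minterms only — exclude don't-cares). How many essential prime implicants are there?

Round 0: 0000✓ 0010✓ 0011✓ 0110✓ 0111✓ 1000✓ 1010✓ 1101✓ 1111✓
Round 1: -000✓ -010✓ -111 0-10✓ 0-11✓ 00-0✓ 001-✓ 011-✓ 10-0✓ 11-1
Round 2: -0-0 0-1-
PIs = {-0-0, -111, 0-1-, 11-1}
Coverage chart:
  m2: -0-0,0-1-
  m3: 0-1- ←essential
  m6: 0-1- ←essential
  m7: -111,0-1-
  m8: -0-0 ←essential
  m13: 11-1 ←essential
Essential: -0-0, 0-1-, 11-1

3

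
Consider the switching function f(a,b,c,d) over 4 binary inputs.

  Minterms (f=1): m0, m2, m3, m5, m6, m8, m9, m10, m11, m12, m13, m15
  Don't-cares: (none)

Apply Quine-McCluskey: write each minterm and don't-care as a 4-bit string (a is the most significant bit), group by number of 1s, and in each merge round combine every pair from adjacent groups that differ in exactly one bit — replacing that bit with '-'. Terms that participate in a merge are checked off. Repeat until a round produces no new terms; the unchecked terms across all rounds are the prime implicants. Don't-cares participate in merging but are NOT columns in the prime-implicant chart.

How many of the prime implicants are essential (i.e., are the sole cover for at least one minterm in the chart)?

6

[col 0] 0000*, 0010*, 0011*, 0101*, 0110*, 1000*, 1001*, 1010*, 1011*, 1100*, 1101*, 1111*
[col 1] -000*, -010*, -011*, -101, 0-10, 00-0*, 001-*, 1-00*, 1-01*, 1-11*, 10-0*, 10-1*, 100-*, 101-*, 11-1*, 110-*
[col 2] -0-0, -01-, 1--1, 1-0-, 10--
Prime implicants: -0-0, -01-, -101, 0-10, 1--1, 1-0-, 10--
PI chart (minterm → PIs covering it):
  0 | -0-0  (sole → essential)
  2 | -0-0,-01-,0-10
  3 | -01-  (sole → essential)
  5 | -101  (sole → essential)
  6 | 0-10  (sole → essential)
  8 | -0-0,1-0-,10--
  9 | 1--1,1-0-,10--
  10 | -0-0,-01-,10--
  11 | -01-,1--1,10--
  12 | 1-0-  (sole → essential)
  13 | -101,1--1,1-0-
  15 | 1--1  (sole → essential)
Essential prime implicants: -0-0, -01-, -101, 0-10, 1--1, 1-0-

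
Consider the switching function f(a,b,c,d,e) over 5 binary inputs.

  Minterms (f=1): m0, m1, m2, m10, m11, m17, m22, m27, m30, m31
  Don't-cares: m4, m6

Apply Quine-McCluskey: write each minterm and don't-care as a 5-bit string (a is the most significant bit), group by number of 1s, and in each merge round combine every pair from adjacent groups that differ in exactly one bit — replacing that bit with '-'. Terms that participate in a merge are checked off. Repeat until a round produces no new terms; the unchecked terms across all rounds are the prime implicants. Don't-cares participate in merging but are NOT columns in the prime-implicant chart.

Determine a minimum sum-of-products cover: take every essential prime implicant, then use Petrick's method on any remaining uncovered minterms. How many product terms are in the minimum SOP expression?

Round 0: 00000✓ 00001✓ 00010✓ 00100✓ 00110✓ 01010✓ 01011✓ 10001✓ 10110✓ 11011✓ 11110✓ 11111✓
Round 1: -0001 -0110 -1011 0-010 00-00✓ 00-10✓ 000-0✓ 0000- 001-0✓ 0101- 1-110 11-11 1111-
Round 2: 00--0
PIs = {-0001, -0110, -1011, 0-010, 00--0, 0000-, 0101-, 1-110, 11-11, 1111-}
Coverage chart:
  m0: 00--0,0000-
  m1: -0001,0000-
  m2: 0-010,00--0
  m10: 0-010,0101-
  m11: -1011,0101-
  m17: -0001 ←essential
  m22: -0110,1-110
  m27: -1011,11-11
  m30: 1-110,1111-
  m31: 11-11,1111-
Essential: -0001
Petrick residual → 00--0, 0101-, 1-110, 11-11
Min cover (5 terms): b'c'd'e + a'b'e' + a'bc'd + acde' + abde

5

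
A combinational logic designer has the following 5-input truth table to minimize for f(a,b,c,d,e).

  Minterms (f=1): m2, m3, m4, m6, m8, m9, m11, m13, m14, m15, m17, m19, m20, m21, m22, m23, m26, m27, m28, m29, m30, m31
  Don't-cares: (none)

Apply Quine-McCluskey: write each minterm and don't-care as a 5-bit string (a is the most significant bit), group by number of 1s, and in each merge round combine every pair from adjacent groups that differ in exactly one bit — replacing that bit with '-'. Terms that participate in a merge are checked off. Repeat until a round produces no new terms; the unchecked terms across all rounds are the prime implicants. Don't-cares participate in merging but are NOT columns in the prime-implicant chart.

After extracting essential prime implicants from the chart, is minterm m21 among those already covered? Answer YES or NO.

[col 0] 00010*, 00011*, 00100*, 00110*, 01000*, 01001*, 01011*, 01101*, 01110*, 01111*, 10001*, 10011*, 10100*, 10101*, 10110*, 10111*, 11010*, 11011*, 11100*, 11101*, 11110*, 11111*
[col 1] -0011*, -0100*, -0110*, -1011*, -1101*, -1110*, -1111*, 0-011*, 0-110*, 00-10, 0001-, 001-0*, 01-01*, 01-11*, 010-1*, 0100-, 011-1*, 0111-*, 1-011*, 1-100*, 1-101*, 1-110*, 1-111*, 10-01*, 10-11*, 100-1*, 101-0*, 101-1*, 1010-*, 1011-*, 11-10*, 11-11*, 1101-*, 111-0*, 111-1*, 1110-*, 1111-*
[col 2] --011, --110, -01-0, -1-11, -11-1, -111-, 01--1, 1--11, 1-1-0*, 1-1-1*, 1-10-*, 1-11-*, 10--1, 101--*, 11-1-, 111--*
[col 3] 1-1--
Prime implicants: --011, --110, -01-0, -1-11, -11-1, -111-, 00-10, 0001-, 01--1, 0100-, 1--11, 1-1--, 10--1, 11-1-
PI chart (minterm → PIs covering it):
  2 | 00-10,0001-
  3 | --011,0001-
  4 | -01-0  (sole → essential)
  6 | --110,-01-0,00-10
  8 | 0100-  (sole → essential)
  9 | 01--1,0100-
  11 | --011,-1-11,01--1
  13 | -11-1,01--1
  14 | --110,-111-
  15 | -1-11,-11-1,-111-,01--1
  17 | 10--1  (sole → essential)
  19 | --011,1--11,10--1
  20 | -01-0,1-1--
  21 | 1-1--,10--1
  22 | --110,-01-0,1-1--
  23 | 1--11,1-1--,10--1
  26 | 11-1-  (sole → essential)
  27 | --011,-1-11,1--11,11-1-
  28 | 1-1--  (sole → essential)
  29 | -11-1,1-1--
  30 | --110,-111-,1-1--,11-1-
  31 | -1-11,-11-1,-111-,1--11,1-1--,11-1-
Essential prime implicants: -01-0, 0100-, 1-1--, 10--1, 11-1-

YES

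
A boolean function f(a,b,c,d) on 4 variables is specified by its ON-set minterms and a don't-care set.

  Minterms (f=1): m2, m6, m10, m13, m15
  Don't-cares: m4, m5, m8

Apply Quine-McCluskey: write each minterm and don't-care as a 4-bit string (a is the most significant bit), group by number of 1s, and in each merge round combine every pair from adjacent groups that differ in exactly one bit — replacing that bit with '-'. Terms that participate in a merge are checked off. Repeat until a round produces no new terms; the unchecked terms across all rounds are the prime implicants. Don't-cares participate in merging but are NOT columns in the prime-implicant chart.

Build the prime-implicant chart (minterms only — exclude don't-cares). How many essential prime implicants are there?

[col 0] 0010*, 0100*, 0101*, 0110*, 1000*, 1010*, 1101*, 1111*
[col 1] -010, -101, 0-10, 01-0, 010-, 10-0, 11-1
Prime implicants: -010, -101, 0-10, 01-0, 010-, 10-0, 11-1
PI chart (minterm → PIs covering it):
  2 | -010,0-10
  6 | 0-10,01-0
  10 | -010,10-0
  13 | -101,11-1
  15 | 11-1  (sole → essential)
Essential prime implicants: 11-1

1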